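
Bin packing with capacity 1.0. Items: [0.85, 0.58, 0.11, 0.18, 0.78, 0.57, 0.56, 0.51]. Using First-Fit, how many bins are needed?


Place items sequentially using First-Fit:
  Item 0.85 -> new Bin 1
  Item 0.58 -> new Bin 2
  Item 0.11 -> Bin 1 (now 0.96)
  Item 0.18 -> Bin 2 (now 0.76)
  Item 0.78 -> new Bin 3
  Item 0.57 -> new Bin 4
  Item 0.56 -> new Bin 5
  Item 0.51 -> new Bin 6
Total bins used = 6

6


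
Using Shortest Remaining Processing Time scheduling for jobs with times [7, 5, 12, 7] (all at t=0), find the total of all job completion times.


Since all jobs arrive at t=0, SRPT equals SPT ordering.
SPT order: [5, 7, 7, 12]
Completion times:
  Job 1: p=5, C=5
  Job 2: p=7, C=12
  Job 3: p=7, C=19
  Job 4: p=12, C=31
Total completion time = 5 + 12 + 19 + 31 = 67

67


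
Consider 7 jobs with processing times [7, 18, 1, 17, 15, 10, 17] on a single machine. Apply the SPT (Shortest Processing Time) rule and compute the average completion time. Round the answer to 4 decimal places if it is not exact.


Sort jobs by processing time (SPT order): [1, 7, 10, 15, 17, 17, 18]
Compute completion times sequentially:
  Job 1: processing = 1, completes at 1
  Job 2: processing = 7, completes at 8
  Job 3: processing = 10, completes at 18
  Job 4: processing = 15, completes at 33
  Job 5: processing = 17, completes at 50
  Job 6: processing = 17, completes at 67
  Job 7: processing = 18, completes at 85
Sum of completion times = 262
Average completion time = 262/7 = 37.4286

37.4286


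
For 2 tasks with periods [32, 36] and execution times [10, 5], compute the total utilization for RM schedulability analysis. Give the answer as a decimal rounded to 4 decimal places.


Compute individual utilizations (exact fractions):
  Task 1: C/T = 10/32 = 5/16 (approx. 0.3125)
  Task 2: C/T = 5/36 (approx. 0.1389)
Total utilization U = 5/16 + 5/36 = 65/144
Rounded to 4 decimal places: U = 0.4514
RM (Liu & Layland) bound for 2 tasks = 0.828427; compare with U = 65/144 (approx. 0.451389)
U <= bound, so schedulable by RM sufficient condition.

0.4514


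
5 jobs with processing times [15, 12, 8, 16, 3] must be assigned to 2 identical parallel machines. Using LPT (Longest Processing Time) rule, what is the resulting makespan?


Sort jobs in decreasing order (LPT): [16, 15, 12, 8, 3]
Assign each job to the least loaded machine:
  Machine 1: jobs [16, 8, 3], load = 27
  Machine 2: jobs [15, 12], load = 27
Makespan = max load = 27

27


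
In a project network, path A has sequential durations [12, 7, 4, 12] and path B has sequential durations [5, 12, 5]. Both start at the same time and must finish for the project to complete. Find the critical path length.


Path A total = 12 + 7 + 4 + 12 = 35
Path B total = 5 + 12 + 5 = 22
Critical path = longest path = max(35, 22) = 35

35


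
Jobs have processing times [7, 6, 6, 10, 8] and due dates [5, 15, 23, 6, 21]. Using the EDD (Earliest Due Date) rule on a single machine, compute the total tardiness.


Sort by due date (EDD order): [(7, 5), (10, 6), (6, 15), (8, 21), (6, 23)]
Compute completion times and tardiness:
  Job 1: p=7, d=5, C=7, tardiness=max(0,7-5)=2
  Job 2: p=10, d=6, C=17, tardiness=max(0,17-6)=11
  Job 3: p=6, d=15, C=23, tardiness=max(0,23-15)=8
  Job 4: p=8, d=21, C=31, tardiness=max(0,31-21)=10
  Job 5: p=6, d=23, C=37, tardiness=max(0,37-23)=14
Total tardiness = 45

45


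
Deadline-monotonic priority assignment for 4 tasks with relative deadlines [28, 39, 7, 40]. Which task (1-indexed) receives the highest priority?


Sort tasks by relative deadline (ascending):
  Task 3: deadline = 7
  Task 1: deadline = 28
  Task 2: deadline = 39
  Task 4: deadline = 40
Priority order (highest first): [3, 1, 2, 4]
Highest priority task = 3

3


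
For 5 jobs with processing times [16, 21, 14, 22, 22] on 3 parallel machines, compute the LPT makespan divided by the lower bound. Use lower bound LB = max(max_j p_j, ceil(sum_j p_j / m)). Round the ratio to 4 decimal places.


LPT order: [22, 22, 21, 16, 14]
Machine loads after assignment: [36, 22, 37]
LPT makespan = 37
Lower bound = max(max_job, ceil(total/3)) = max(22, 32) = 32
Ratio = 37 / 32 = 1.1563

1.1563


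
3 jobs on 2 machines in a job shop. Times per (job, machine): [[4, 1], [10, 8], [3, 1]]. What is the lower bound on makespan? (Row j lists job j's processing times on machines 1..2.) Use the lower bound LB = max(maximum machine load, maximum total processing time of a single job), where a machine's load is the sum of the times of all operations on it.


Machine loads:
  Machine 1: 4 + 10 + 3 = 17
  Machine 2: 1 + 8 + 1 = 10
Max machine load = 17
Job totals:
  Job 1: 5
  Job 2: 18
  Job 3: 4
Max job total = 18
Lower bound = max(17, 18) = 18

18


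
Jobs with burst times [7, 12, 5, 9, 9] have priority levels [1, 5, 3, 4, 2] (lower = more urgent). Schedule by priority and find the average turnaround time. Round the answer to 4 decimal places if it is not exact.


Sort by priority (ascending = highest first):
Order: [(1, 7), (2, 9), (3, 5), (4, 9), (5, 12)]
Completion times:
  Priority 1, burst=7, C=7
  Priority 2, burst=9, C=16
  Priority 3, burst=5, C=21
  Priority 4, burst=9, C=30
  Priority 5, burst=12, C=42
Average turnaround = 116/5 = 23.2

23.2


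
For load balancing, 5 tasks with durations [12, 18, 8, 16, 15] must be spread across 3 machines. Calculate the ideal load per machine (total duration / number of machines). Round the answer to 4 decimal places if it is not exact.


Total processing time = 12 + 18 + 8 + 16 + 15 = 69
Number of machines = 3
Ideal balanced load = 69 / 3 = 23.0

23.0


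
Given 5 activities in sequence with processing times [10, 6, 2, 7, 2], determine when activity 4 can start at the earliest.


Activity 4 starts after activities 1 through 3 complete.
Predecessor durations: [10, 6, 2]
ES = 10 + 6 + 2 = 18

18


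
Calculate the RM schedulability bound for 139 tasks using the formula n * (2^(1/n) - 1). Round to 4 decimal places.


Compute 2^(1/139) = 1.0049991245
Subtract 1: 1.0049991245 - 1 = 0.0049991245
Multiply by n: 139 * 0.0049991245 = 0.6948783055
Round to 4 dp: 0.6949

0.6949


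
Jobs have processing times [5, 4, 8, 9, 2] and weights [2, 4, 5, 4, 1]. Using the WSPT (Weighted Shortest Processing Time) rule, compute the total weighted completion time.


Compute p/w ratios and sort ascending (WSPT): [(4, 4), (8, 5), (2, 1), (9, 4), (5, 2)]
Compute weighted completion times:
  Job (p=4,w=4): C=4, w*C=4*4=16
  Job (p=8,w=5): C=12, w*C=5*12=60
  Job (p=2,w=1): C=14, w*C=1*14=14
  Job (p=9,w=4): C=23, w*C=4*23=92
  Job (p=5,w=2): C=28, w*C=2*28=56
Total weighted completion time = 238

238


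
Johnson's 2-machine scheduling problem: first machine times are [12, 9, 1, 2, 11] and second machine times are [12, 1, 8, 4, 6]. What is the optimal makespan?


Apply Johnson's rule:
  Group 1 (a <= b): [(3, 1, 8), (4, 2, 4), (1, 12, 12)]
  Group 2 (a > b): [(5, 11, 6), (2, 9, 1)]
Optimal job order: [3, 4, 1, 5, 2]
Schedule:
  Job 3: M1 done at 1, M2 done at 9
  Job 4: M1 done at 3, M2 done at 13
  Job 1: M1 done at 15, M2 done at 27
  Job 5: M1 done at 26, M2 done at 33
  Job 2: M1 done at 35, M2 done at 36
Makespan = 36

36


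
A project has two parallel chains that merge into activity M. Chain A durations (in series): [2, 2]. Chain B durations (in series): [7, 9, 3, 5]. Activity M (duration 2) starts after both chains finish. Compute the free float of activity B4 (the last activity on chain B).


ES(B4) = sum of predecessors on chain B = 19
EF(B4) = ES + duration = 19 + 5 = 24
Successor of B4 is M. ES(M) = max(sum(A), sum(B)) = max(4, 24) = 24
Free float = ES(successor) - EF(current) = 24 - 24 = 0

0


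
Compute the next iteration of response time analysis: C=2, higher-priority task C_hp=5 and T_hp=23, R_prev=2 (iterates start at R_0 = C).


R_next = C + ceil(R_prev / T_hp) * C_hp
ceil(2 / 23) = ceil(0.087) = 1
Interference = 1 * 5 = 5
R_next = 2 + 5 = 7

7


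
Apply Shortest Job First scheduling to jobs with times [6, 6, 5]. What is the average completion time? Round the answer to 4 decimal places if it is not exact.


SJF order (ascending): [5, 6, 6]
Completion times:
  Job 1: burst=5, C=5
  Job 2: burst=6, C=11
  Job 3: burst=6, C=17
Average completion = 33/3 = 11.0

11.0


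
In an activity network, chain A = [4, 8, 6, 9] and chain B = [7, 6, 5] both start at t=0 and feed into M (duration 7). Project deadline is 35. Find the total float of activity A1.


Forward pass: ES(A1) = sum of predecessors on chain A = 0
EF = ES + duration = 0 + 4 = 4
Backward pass: LF(M) = deadline = 35; LS(M) = 35 - 7 = 28
LF(A1) = LS(M) - sum(successors on chain A) = 28 - 23 = 5
LS = LF - duration = 5 - 4 = 1
Total float = LS - ES = 1 - 0 = 1

1


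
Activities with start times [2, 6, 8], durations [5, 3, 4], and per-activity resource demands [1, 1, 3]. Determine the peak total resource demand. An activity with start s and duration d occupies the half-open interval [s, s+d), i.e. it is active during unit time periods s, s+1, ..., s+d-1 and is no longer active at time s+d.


Each activity i is active on [start_i, start_i + duration_i).
Compute total resource usage per time slot:
  t=0: active resources = [], total = 0
  t=1: active resources = [], total = 0
  t=2: active resources = [1], total = 1
  t=3: active resources = [1], total = 1
  t=4: active resources = [1], total = 1
  t=5: active resources = [1], total = 1
  t=6: active resources = [1, 1], total = 2
  t=7: active resources = [1], total = 1
  t=8: active resources = [1, 3], total = 4
  t=9: active resources = [3], total = 3
  t=10: active resources = [3], total = 3
  t=11: active resources = [3], total = 3
Peak resource demand = 4

4


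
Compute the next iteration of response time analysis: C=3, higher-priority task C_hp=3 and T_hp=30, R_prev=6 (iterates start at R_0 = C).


R_next = C + ceil(R_prev / T_hp) * C_hp
ceil(6 / 30) = ceil(0.2) = 1
Interference = 1 * 3 = 3
R_next = 3 + 3 = 6
R_next = R_prev, so the iteration has converged (response time = 6).

6


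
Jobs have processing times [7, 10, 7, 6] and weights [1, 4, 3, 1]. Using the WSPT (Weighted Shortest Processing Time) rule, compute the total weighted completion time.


Compute p/w ratios and sort ascending (WSPT): [(7, 3), (10, 4), (6, 1), (7, 1)]
Compute weighted completion times:
  Job (p=7,w=3): C=7, w*C=3*7=21
  Job (p=10,w=4): C=17, w*C=4*17=68
  Job (p=6,w=1): C=23, w*C=1*23=23
  Job (p=7,w=1): C=30, w*C=1*30=30
Total weighted completion time = 142

142


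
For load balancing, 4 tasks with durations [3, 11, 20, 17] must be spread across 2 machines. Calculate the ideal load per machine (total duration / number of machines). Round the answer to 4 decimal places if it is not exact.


Total processing time = 3 + 11 + 20 + 17 = 51
Number of machines = 2
Ideal balanced load = 51 / 2 = 25.5

25.5


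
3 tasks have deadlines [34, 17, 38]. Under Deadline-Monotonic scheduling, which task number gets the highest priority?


Sort tasks by relative deadline (ascending):
  Task 2: deadline = 17
  Task 1: deadline = 34
  Task 3: deadline = 38
Priority order (highest first): [2, 1, 3]
Highest priority task = 2

2


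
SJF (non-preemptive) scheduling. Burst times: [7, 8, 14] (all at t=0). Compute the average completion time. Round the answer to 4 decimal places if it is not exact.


SJF order (ascending): [7, 8, 14]
Completion times:
  Job 1: burst=7, C=7
  Job 2: burst=8, C=15
  Job 3: burst=14, C=29
Average completion = 51/3 = 17.0

17.0


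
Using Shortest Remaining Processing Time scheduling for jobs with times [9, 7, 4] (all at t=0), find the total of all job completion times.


Since all jobs arrive at t=0, SRPT equals SPT ordering.
SPT order: [4, 7, 9]
Completion times:
  Job 1: p=4, C=4
  Job 2: p=7, C=11
  Job 3: p=9, C=20
Total completion time = 4 + 11 + 20 = 35

35


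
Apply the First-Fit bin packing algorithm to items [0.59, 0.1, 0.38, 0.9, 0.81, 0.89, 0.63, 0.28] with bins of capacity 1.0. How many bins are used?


Place items sequentially using First-Fit:
  Item 0.59 -> new Bin 1
  Item 0.1 -> Bin 1 (now 0.69)
  Item 0.38 -> new Bin 2
  Item 0.9 -> new Bin 3
  Item 0.81 -> new Bin 4
  Item 0.89 -> new Bin 5
  Item 0.63 -> new Bin 6
  Item 0.28 -> Bin 1 (now 0.97)
Total bins used = 6

6


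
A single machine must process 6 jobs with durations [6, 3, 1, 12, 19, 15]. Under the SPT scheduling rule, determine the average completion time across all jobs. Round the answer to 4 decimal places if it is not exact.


Sort jobs by processing time (SPT order): [1, 3, 6, 12, 15, 19]
Compute completion times sequentially:
  Job 1: processing = 1, completes at 1
  Job 2: processing = 3, completes at 4
  Job 3: processing = 6, completes at 10
  Job 4: processing = 12, completes at 22
  Job 5: processing = 15, completes at 37
  Job 6: processing = 19, completes at 56
Sum of completion times = 130
Average completion time = 130/6 = 21.6667

21.6667


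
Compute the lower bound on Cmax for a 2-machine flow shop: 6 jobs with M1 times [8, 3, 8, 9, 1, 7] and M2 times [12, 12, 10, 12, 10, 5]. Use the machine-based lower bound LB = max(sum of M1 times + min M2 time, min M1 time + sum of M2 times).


LB1 = sum(M1 times) + min(M2 times) = 36 + 5 = 41
LB2 = min(M1 times) + sum(M2 times) = 1 + 61 = 62
Lower bound = max(LB1, LB2) = max(41, 62) = 62

62


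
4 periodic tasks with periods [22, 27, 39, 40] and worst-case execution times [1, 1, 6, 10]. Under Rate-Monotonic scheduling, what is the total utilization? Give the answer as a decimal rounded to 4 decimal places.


Compute individual utilizations (exact fractions):
  Task 1: C/T = 1/22 (approx. 0.0455)
  Task 2: C/T = 1/27 (approx. 0.037)
  Task 3: C/T = 6/39 = 2/13 (approx. 0.1538)
  Task 4: C/T = 10/40 = 1/4 (approx. 0.25)
Total utilization U = 1/22 + 1/27 + 2/13 + 1/4 = 7511/15444
Rounded to 4 decimal places: U = 0.4863
RM (Liu & Layland) bound for 4 tasks = 0.756828; compare with U = 7511/15444 (approx. 0.486338)
U <= bound, so schedulable by RM sufficient condition.

0.4863


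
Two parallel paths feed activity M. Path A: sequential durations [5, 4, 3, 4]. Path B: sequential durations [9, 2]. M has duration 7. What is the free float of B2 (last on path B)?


ES(B2) = sum of predecessors on chain B = 9
EF(B2) = ES + duration = 9 + 2 = 11
Successor of B2 is M. ES(M) = max(sum(A), sum(B)) = max(16, 11) = 16
Free float = ES(successor) - EF(current) = 16 - 11 = 5

5


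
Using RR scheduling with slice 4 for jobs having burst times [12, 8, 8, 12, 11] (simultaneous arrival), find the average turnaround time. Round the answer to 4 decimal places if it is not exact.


Time quantum = 4
Execution trace:
  J1 runs 4 units, time = 4
  J2 runs 4 units, time = 8
  J3 runs 4 units, time = 12
  J4 runs 4 units, time = 16
  J5 runs 4 units, time = 20
  J1 runs 4 units, time = 24
  J2 runs 4 units, time = 28
  J3 runs 4 units, time = 32
  J4 runs 4 units, time = 36
  J5 runs 4 units, time = 40
  J1 runs 4 units, time = 44
  J4 runs 4 units, time = 48
  J5 runs 3 units, time = 51
Finish times: [44, 28, 32, 48, 51]
Average turnaround = 203/5 = 40.6

40.6


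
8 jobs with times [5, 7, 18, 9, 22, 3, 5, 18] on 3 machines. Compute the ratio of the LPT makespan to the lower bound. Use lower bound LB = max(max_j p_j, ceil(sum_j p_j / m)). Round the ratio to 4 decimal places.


LPT order: [22, 18, 18, 9, 7, 5, 5, 3]
Machine loads after assignment: [30, 27, 30]
LPT makespan = 30
Lower bound = max(max_job, ceil(total/3)) = max(22, 29) = 29
Ratio = 30 / 29 = 1.0345

1.0345


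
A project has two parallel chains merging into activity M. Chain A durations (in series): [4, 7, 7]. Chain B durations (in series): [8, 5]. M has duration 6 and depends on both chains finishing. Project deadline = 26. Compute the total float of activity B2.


Forward pass: ES(B2) = sum of predecessors on chain B = 8
EF = ES + duration = 8 + 5 = 13
Backward pass: LF(M) = deadline = 26; LS(M) = 26 - 6 = 20
LF(B2) = LS(M) - sum(successors on chain B) = 20 - 0 = 20
LS = LF - duration = 20 - 5 = 15
Total float = LS - ES = 15 - 8 = 7

7


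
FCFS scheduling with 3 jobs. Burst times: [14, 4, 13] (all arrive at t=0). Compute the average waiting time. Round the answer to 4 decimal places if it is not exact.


FCFS order (as given): [14, 4, 13]
Waiting times:
  Job 1: wait = 0
  Job 2: wait = 14
  Job 3: wait = 18
Sum of waiting times = 32
Average waiting time = 32/3 = 10.6667

10.6667


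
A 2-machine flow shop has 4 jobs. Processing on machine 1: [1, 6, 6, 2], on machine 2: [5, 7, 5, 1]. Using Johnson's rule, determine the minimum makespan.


Apply Johnson's rule:
  Group 1 (a <= b): [(1, 1, 5), (2, 6, 7)]
  Group 2 (a > b): [(3, 6, 5), (4, 2, 1)]
Optimal job order: [1, 2, 3, 4]
Schedule:
  Job 1: M1 done at 1, M2 done at 6
  Job 2: M1 done at 7, M2 done at 14
  Job 3: M1 done at 13, M2 done at 19
  Job 4: M1 done at 15, M2 done at 20
Makespan = 20

20


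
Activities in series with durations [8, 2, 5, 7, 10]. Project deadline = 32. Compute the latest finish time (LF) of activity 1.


LF(activity 1) = deadline - sum of successor durations
Successors: activities 2 through 5 with durations [2, 5, 7, 10]
Sum of successor durations = 24
LF = 32 - 24 = 8

8


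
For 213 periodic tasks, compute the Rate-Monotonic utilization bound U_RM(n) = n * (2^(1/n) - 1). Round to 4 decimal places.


Compute 2^(1/213) = 1.0032595128
Subtract 1: 1.0032595128 - 1 = 0.0032595128
Multiply by n: 213 * 0.0032595128 = 0.6942762264
Round to 4 dp: 0.6943

0.6943


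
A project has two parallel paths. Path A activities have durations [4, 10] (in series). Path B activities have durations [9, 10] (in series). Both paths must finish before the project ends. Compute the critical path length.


Path A total = 4 + 10 = 14
Path B total = 9 + 10 = 19
Critical path = longest path = max(14, 19) = 19

19


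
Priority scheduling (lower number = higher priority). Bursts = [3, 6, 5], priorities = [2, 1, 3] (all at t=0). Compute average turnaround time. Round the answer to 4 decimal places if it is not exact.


Sort by priority (ascending = highest first):
Order: [(1, 6), (2, 3), (3, 5)]
Completion times:
  Priority 1, burst=6, C=6
  Priority 2, burst=3, C=9
  Priority 3, burst=5, C=14
Average turnaround = 29/3 = 9.6667

9.6667


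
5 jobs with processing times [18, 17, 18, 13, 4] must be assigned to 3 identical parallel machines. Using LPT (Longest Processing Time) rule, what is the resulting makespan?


Sort jobs in decreasing order (LPT): [18, 18, 17, 13, 4]
Assign each job to the least loaded machine:
  Machine 1: jobs [18, 4], load = 22
  Machine 2: jobs [18], load = 18
  Machine 3: jobs [17, 13], load = 30
Makespan = max load = 30

30


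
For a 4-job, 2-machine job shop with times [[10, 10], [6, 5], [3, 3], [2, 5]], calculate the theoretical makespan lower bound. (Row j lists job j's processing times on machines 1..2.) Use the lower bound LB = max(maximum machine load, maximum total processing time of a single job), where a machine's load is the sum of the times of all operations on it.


Machine loads:
  Machine 1: 10 + 6 + 3 + 2 = 21
  Machine 2: 10 + 5 + 3 + 5 = 23
Max machine load = 23
Job totals:
  Job 1: 20
  Job 2: 11
  Job 3: 6
  Job 4: 7
Max job total = 20
Lower bound = max(23, 20) = 23

23


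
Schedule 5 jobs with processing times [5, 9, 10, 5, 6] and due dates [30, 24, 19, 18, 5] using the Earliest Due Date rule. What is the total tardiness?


Sort by due date (EDD order): [(6, 5), (5, 18), (10, 19), (9, 24), (5, 30)]
Compute completion times and tardiness:
  Job 1: p=6, d=5, C=6, tardiness=max(0,6-5)=1
  Job 2: p=5, d=18, C=11, tardiness=max(0,11-18)=0
  Job 3: p=10, d=19, C=21, tardiness=max(0,21-19)=2
  Job 4: p=9, d=24, C=30, tardiness=max(0,30-24)=6
  Job 5: p=5, d=30, C=35, tardiness=max(0,35-30)=5
Total tardiness = 14

14


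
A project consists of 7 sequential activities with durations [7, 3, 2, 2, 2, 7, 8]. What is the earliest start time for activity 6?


Activity 6 starts after activities 1 through 5 complete.
Predecessor durations: [7, 3, 2, 2, 2]
ES = 7 + 3 + 2 + 2 + 2 = 16

16


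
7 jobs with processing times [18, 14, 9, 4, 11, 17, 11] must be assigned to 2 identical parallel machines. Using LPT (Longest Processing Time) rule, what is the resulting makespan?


Sort jobs in decreasing order (LPT): [18, 17, 14, 11, 11, 9, 4]
Assign each job to the least loaded machine:
  Machine 1: jobs [18, 11, 11, 4], load = 44
  Machine 2: jobs [17, 14, 9], load = 40
Makespan = max load = 44

44


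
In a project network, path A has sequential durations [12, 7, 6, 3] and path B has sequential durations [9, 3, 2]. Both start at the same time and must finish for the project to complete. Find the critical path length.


Path A total = 12 + 7 + 6 + 3 = 28
Path B total = 9 + 3 + 2 = 14
Critical path = longest path = max(28, 14) = 28

28


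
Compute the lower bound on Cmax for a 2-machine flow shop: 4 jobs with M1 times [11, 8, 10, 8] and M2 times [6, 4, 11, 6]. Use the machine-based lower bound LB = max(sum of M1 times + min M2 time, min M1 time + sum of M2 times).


LB1 = sum(M1 times) + min(M2 times) = 37 + 4 = 41
LB2 = min(M1 times) + sum(M2 times) = 8 + 27 = 35
Lower bound = max(LB1, LB2) = max(41, 35) = 41

41


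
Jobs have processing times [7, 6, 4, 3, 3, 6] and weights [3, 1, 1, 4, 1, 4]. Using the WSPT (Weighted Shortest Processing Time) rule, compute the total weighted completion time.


Compute p/w ratios and sort ascending (WSPT): [(3, 4), (6, 4), (7, 3), (3, 1), (4, 1), (6, 1)]
Compute weighted completion times:
  Job (p=3,w=4): C=3, w*C=4*3=12
  Job (p=6,w=4): C=9, w*C=4*9=36
  Job (p=7,w=3): C=16, w*C=3*16=48
  Job (p=3,w=1): C=19, w*C=1*19=19
  Job (p=4,w=1): C=23, w*C=1*23=23
  Job (p=6,w=1): C=29, w*C=1*29=29
Total weighted completion time = 167

167


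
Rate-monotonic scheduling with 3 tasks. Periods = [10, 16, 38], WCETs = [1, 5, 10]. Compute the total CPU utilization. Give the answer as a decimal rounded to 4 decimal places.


Compute individual utilizations (exact fractions):
  Task 1: C/T = 1/10 (approx. 0.1)
  Task 2: C/T = 5/16 (approx. 0.3125)
  Task 3: C/T = 10/38 = 5/19 (approx. 0.2632)
Total utilization U = 1/10 + 5/16 + 5/19 = 1027/1520
Rounded to 4 decimal places: U = 0.6757
RM (Liu & Layland) bound for 3 tasks = 0.779763; compare with U = 1027/1520 (approx. 0.675658)
U <= bound, so schedulable by RM sufficient condition.

0.6757


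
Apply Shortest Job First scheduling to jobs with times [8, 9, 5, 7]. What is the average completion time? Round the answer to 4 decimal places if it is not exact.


SJF order (ascending): [5, 7, 8, 9]
Completion times:
  Job 1: burst=5, C=5
  Job 2: burst=7, C=12
  Job 3: burst=8, C=20
  Job 4: burst=9, C=29
Average completion = 66/4 = 16.5

16.5


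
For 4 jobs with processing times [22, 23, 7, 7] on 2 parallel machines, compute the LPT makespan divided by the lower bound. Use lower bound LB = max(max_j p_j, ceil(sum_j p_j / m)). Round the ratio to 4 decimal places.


LPT order: [23, 22, 7, 7]
Machine loads after assignment: [30, 29]
LPT makespan = 30
Lower bound = max(max_job, ceil(total/2)) = max(23, 30) = 30
Ratio = 30 / 30 = 1.0

1.0


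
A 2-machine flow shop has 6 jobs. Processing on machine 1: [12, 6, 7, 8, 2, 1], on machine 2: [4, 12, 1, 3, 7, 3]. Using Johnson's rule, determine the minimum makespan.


Apply Johnson's rule:
  Group 1 (a <= b): [(6, 1, 3), (5, 2, 7), (2, 6, 12)]
  Group 2 (a > b): [(1, 12, 4), (4, 8, 3), (3, 7, 1)]
Optimal job order: [6, 5, 2, 1, 4, 3]
Schedule:
  Job 6: M1 done at 1, M2 done at 4
  Job 5: M1 done at 3, M2 done at 11
  Job 2: M1 done at 9, M2 done at 23
  Job 1: M1 done at 21, M2 done at 27
  Job 4: M1 done at 29, M2 done at 32
  Job 3: M1 done at 36, M2 done at 37
Makespan = 37

37


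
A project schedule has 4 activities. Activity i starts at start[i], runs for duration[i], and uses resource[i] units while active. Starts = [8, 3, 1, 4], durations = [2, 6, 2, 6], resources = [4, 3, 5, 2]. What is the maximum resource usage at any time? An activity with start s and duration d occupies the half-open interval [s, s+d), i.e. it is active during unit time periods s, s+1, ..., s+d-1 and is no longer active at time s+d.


Each activity i is active on [start_i, start_i + duration_i).
Compute total resource usage per time slot:
  t=0: active resources = [], total = 0
  t=1: active resources = [5], total = 5
  t=2: active resources = [5], total = 5
  t=3: active resources = [3], total = 3
  t=4: active resources = [3, 2], total = 5
  t=5: active resources = [3, 2], total = 5
  t=6: active resources = [3, 2], total = 5
  t=7: active resources = [3, 2], total = 5
  t=8: active resources = [4, 3, 2], total = 9
  t=9: active resources = [4, 2], total = 6
Peak resource demand = 9

9


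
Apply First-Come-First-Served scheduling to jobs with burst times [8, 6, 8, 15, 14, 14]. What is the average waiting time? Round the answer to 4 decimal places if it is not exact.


FCFS order (as given): [8, 6, 8, 15, 14, 14]
Waiting times:
  Job 1: wait = 0
  Job 2: wait = 8
  Job 3: wait = 14
  Job 4: wait = 22
  Job 5: wait = 37
  Job 6: wait = 51
Sum of waiting times = 132
Average waiting time = 132/6 = 22.0

22.0


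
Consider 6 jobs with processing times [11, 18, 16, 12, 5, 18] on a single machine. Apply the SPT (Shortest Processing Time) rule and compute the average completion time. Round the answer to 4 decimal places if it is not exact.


Sort jobs by processing time (SPT order): [5, 11, 12, 16, 18, 18]
Compute completion times sequentially:
  Job 1: processing = 5, completes at 5
  Job 2: processing = 11, completes at 16
  Job 3: processing = 12, completes at 28
  Job 4: processing = 16, completes at 44
  Job 5: processing = 18, completes at 62
  Job 6: processing = 18, completes at 80
Sum of completion times = 235
Average completion time = 235/6 = 39.1667

39.1667


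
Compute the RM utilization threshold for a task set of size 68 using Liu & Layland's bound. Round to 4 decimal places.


Compute 2^(1/68) = 1.0102454700
Subtract 1: 1.0102454700 - 1 = 0.0102454700
Multiply by n: 68 * 0.0102454700 = 0.6966919600
Round to 4 dp: 0.6967

0.6967


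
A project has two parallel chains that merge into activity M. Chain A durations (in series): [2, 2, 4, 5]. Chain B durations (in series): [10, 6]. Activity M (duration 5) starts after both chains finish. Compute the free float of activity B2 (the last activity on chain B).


ES(B2) = sum of predecessors on chain B = 10
EF(B2) = ES + duration = 10 + 6 = 16
Successor of B2 is M. ES(M) = max(sum(A), sum(B)) = max(13, 16) = 16
Free float = ES(successor) - EF(current) = 16 - 16 = 0

0


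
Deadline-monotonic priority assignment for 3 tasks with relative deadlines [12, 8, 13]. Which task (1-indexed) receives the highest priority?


Sort tasks by relative deadline (ascending):
  Task 2: deadline = 8
  Task 1: deadline = 12
  Task 3: deadline = 13
Priority order (highest first): [2, 1, 3]
Highest priority task = 2

2


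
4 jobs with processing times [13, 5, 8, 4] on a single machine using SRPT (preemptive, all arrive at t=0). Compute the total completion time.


Since all jobs arrive at t=0, SRPT equals SPT ordering.
SPT order: [4, 5, 8, 13]
Completion times:
  Job 1: p=4, C=4
  Job 2: p=5, C=9
  Job 3: p=8, C=17
  Job 4: p=13, C=30
Total completion time = 4 + 9 + 17 + 30 = 60

60


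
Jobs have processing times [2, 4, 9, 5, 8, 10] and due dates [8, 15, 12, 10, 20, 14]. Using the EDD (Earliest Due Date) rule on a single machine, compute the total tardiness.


Sort by due date (EDD order): [(2, 8), (5, 10), (9, 12), (10, 14), (4, 15), (8, 20)]
Compute completion times and tardiness:
  Job 1: p=2, d=8, C=2, tardiness=max(0,2-8)=0
  Job 2: p=5, d=10, C=7, tardiness=max(0,7-10)=0
  Job 3: p=9, d=12, C=16, tardiness=max(0,16-12)=4
  Job 4: p=10, d=14, C=26, tardiness=max(0,26-14)=12
  Job 5: p=4, d=15, C=30, tardiness=max(0,30-15)=15
  Job 6: p=8, d=20, C=38, tardiness=max(0,38-20)=18
Total tardiness = 49

49


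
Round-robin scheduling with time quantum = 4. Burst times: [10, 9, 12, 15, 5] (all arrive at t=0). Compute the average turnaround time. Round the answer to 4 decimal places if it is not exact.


Time quantum = 4
Execution trace:
  J1 runs 4 units, time = 4
  J2 runs 4 units, time = 8
  J3 runs 4 units, time = 12
  J4 runs 4 units, time = 16
  J5 runs 4 units, time = 20
  J1 runs 4 units, time = 24
  J2 runs 4 units, time = 28
  J3 runs 4 units, time = 32
  J4 runs 4 units, time = 36
  J5 runs 1 units, time = 37
  J1 runs 2 units, time = 39
  J2 runs 1 units, time = 40
  J3 runs 4 units, time = 44
  J4 runs 4 units, time = 48
  J4 runs 3 units, time = 51
Finish times: [39, 40, 44, 51, 37]
Average turnaround = 211/5 = 42.2

42.2


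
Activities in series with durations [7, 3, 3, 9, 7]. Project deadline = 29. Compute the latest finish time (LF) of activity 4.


LF(activity 4) = deadline - sum of successor durations
Successors: activities 5 through 5 with durations [7]
Sum of successor durations = 7
LF = 29 - 7 = 22

22


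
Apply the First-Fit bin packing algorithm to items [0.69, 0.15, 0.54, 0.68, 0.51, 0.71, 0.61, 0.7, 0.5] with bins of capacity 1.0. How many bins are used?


Place items sequentially using First-Fit:
  Item 0.69 -> new Bin 1
  Item 0.15 -> Bin 1 (now 0.84)
  Item 0.54 -> new Bin 2
  Item 0.68 -> new Bin 3
  Item 0.51 -> new Bin 4
  Item 0.71 -> new Bin 5
  Item 0.61 -> new Bin 6
  Item 0.7 -> new Bin 7
  Item 0.5 -> new Bin 8
Total bins used = 8

8


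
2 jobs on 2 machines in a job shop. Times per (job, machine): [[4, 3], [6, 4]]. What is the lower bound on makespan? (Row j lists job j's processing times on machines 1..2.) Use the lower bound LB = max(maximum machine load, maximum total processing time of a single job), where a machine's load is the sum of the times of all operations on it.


Machine loads:
  Machine 1: 4 + 6 = 10
  Machine 2: 3 + 4 = 7
Max machine load = 10
Job totals:
  Job 1: 7
  Job 2: 10
Max job total = 10
Lower bound = max(10, 10) = 10

10


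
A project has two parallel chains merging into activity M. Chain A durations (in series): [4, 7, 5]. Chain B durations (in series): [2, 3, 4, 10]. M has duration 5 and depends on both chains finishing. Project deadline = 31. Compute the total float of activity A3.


Forward pass: ES(A3) = sum of predecessors on chain A = 11
EF = ES + duration = 11 + 5 = 16
Backward pass: LF(M) = deadline = 31; LS(M) = 31 - 5 = 26
LF(A3) = LS(M) - sum(successors on chain A) = 26 - 0 = 26
LS = LF - duration = 26 - 5 = 21
Total float = LS - ES = 21 - 11 = 10

10


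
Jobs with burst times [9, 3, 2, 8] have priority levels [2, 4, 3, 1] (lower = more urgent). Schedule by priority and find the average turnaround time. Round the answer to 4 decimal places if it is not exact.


Sort by priority (ascending = highest first):
Order: [(1, 8), (2, 9), (3, 2), (4, 3)]
Completion times:
  Priority 1, burst=8, C=8
  Priority 2, burst=9, C=17
  Priority 3, burst=2, C=19
  Priority 4, burst=3, C=22
Average turnaround = 66/4 = 16.5

16.5


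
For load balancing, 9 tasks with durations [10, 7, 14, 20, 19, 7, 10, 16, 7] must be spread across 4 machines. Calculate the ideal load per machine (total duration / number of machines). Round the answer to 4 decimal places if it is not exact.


Total processing time = 10 + 7 + 14 + 20 + 19 + 7 + 10 + 16 + 7 = 110
Number of machines = 4
Ideal balanced load = 110 / 4 = 27.5

27.5


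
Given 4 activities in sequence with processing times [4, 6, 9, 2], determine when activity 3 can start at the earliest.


Activity 3 starts after activities 1 through 2 complete.
Predecessor durations: [4, 6]
ES = 4 + 6 = 10

10


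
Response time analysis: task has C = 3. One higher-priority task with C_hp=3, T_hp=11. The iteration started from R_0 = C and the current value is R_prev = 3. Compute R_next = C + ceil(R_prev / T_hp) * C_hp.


R_next = C + ceil(R_prev / T_hp) * C_hp
ceil(3 / 11) = ceil(0.2727) = 1
Interference = 1 * 3 = 3
R_next = 3 + 3 = 6

6


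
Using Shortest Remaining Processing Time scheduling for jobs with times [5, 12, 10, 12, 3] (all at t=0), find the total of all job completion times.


Since all jobs arrive at t=0, SRPT equals SPT ordering.
SPT order: [3, 5, 10, 12, 12]
Completion times:
  Job 1: p=3, C=3
  Job 2: p=5, C=8
  Job 3: p=10, C=18
  Job 4: p=12, C=30
  Job 5: p=12, C=42
Total completion time = 3 + 8 + 18 + 30 + 42 = 101

101


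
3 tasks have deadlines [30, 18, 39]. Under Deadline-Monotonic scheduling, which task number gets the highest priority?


Sort tasks by relative deadline (ascending):
  Task 2: deadline = 18
  Task 1: deadline = 30
  Task 3: deadline = 39
Priority order (highest first): [2, 1, 3]
Highest priority task = 2

2


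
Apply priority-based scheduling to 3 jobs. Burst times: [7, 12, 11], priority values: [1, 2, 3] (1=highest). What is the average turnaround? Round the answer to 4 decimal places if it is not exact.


Sort by priority (ascending = highest first):
Order: [(1, 7), (2, 12), (3, 11)]
Completion times:
  Priority 1, burst=7, C=7
  Priority 2, burst=12, C=19
  Priority 3, burst=11, C=30
Average turnaround = 56/3 = 18.6667

18.6667


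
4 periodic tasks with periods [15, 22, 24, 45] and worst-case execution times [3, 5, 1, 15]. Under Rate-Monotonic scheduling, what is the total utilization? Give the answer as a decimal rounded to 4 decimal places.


Compute individual utilizations (exact fractions):
  Task 1: C/T = 3/15 = 1/5 (approx. 0.2)
  Task 2: C/T = 5/22 (approx. 0.2273)
  Task 3: C/T = 1/24 (approx. 0.0417)
  Task 4: C/T = 15/45 = 1/3 (approx. 0.3333)
Total utilization U = 1/5 + 5/22 + 1/24 + 1/3 = 353/440
Rounded to 4 decimal places: U = 0.8023
RM (Liu & Layland) bound for 4 tasks = 0.756828; compare with U = 353/440 (approx. 0.802273)
bound < U <= 1, so the RM sufficient condition is not met (inconclusive; an exact test such as response-time analysis is needed).

0.8023


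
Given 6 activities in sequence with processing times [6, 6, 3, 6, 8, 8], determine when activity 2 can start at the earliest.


Activity 2 starts after activities 1 through 1 complete.
Predecessor durations: [6]
ES = 6 = 6

6


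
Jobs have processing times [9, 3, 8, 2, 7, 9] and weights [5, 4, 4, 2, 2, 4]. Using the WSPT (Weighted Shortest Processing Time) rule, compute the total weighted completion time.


Compute p/w ratios and sort ascending (WSPT): [(3, 4), (2, 2), (9, 5), (8, 4), (9, 4), (7, 2)]
Compute weighted completion times:
  Job (p=3,w=4): C=3, w*C=4*3=12
  Job (p=2,w=2): C=5, w*C=2*5=10
  Job (p=9,w=5): C=14, w*C=5*14=70
  Job (p=8,w=4): C=22, w*C=4*22=88
  Job (p=9,w=4): C=31, w*C=4*31=124
  Job (p=7,w=2): C=38, w*C=2*38=76
Total weighted completion time = 380

380


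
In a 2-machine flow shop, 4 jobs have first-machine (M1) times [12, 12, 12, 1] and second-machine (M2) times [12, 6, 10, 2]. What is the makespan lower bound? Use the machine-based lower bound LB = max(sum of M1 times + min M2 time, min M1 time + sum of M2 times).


LB1 = sum(M1 times) + min(M2 times) = 37 + 2 = 39
LB2 = min(M1 times) + sum(M2 times) = 1 + 30 = 31
Lower bound = max(LB1, LB2) = max(39, 31) = 39

39


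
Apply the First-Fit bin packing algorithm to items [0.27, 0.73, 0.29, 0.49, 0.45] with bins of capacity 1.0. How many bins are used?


Place items sequentially using First-Fit:
  Item 0.27 -> new Bin 1
  Item 0.73 -> Bin 1 (now 1.0)
  Item 0.29 -> new Bin 2
  Item 0.49 -> Bin 2 (now 0.78)
  Item 0.45 -> new Bin 3
Total bins used = 3

3


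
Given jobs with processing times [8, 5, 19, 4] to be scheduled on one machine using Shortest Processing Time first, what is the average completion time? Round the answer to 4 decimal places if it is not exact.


Sort jobs by processing time (SPT order): [4, 5, 8, 19]
Compute completion times sequentially:
  Job 1: processing = 4, completes at 4
  Job 2: processing = 5, completes at 9
  Job 3: processing = 8, completes at 17
  Job 4: processing = 19, completes at 36
Sum of completion times = 66
Average completion time = 66/4 = 16.5

16.5


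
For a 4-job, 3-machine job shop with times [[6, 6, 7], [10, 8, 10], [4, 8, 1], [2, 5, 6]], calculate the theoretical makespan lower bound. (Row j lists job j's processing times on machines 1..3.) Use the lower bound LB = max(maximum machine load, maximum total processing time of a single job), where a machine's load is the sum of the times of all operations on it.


Machine loads:
  Machine 1: 6 + 10 + 4 + 2 = 22
  Machine 2: 6 + 8 + 8 + 5 = 27
  Machine 3: 7 + 10 + 1 + 6 = 24
Max machine load = 27
Job totals:
  Job 1: 19
  Job 2: 28
  Job 3: 13
  Job 4: 13
Max job total = 28
Lower bound = max(27, 28) = 28

28


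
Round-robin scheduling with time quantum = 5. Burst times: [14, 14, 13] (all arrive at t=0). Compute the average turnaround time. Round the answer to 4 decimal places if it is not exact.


Time quantum = 5
Execution trace:
  J1 runs 5 units, time = 5
  J2 runs 5 units, time = 10
  J3 runs 5 units, time = 15
  J1 runs 5 units, time = 20
  J2 runs 5 units, time = 25
  J3 runs 5 units, time = 30
  J1 runs 4 units, time = 34
  J2 runs 4 units, time = 38
  J3 runs 3 units, time = 41
Finish times: [34, 38, 41]
Average turnaround = 113/3 = 37.6667

37.6667


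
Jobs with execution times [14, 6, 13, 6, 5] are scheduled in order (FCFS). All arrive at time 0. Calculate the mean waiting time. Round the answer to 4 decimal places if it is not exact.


FCFS order (as given): [14, 6, 13, 6, 5]
Waiting times:
  Job 1: wait = 0
  Job 2: wait = 14
  Job 3: wait = 20
  Job 4: wait = 33
  Job 5: wait = 39
Sum of waiting times = 106
Average waiting time = 106/5 = 21.2

21.2


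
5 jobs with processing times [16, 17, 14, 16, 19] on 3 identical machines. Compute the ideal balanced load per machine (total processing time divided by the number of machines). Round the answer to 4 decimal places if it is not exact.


Total processing time = 16 + 17 + 14 + 16 + 19 = 82
Number of machines = 3
Ideal balanced load = 82 / 3 = 27.3333

27.3333


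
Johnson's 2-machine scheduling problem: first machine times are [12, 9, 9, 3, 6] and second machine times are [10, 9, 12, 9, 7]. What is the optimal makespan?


Apply Johnson's rule:
  Group 1 (a <= b): [(4, 3, 9), (5, 6, 7), (2, 9, 9), (3, 9, 12)]
  Group 2 (a > b): [(1, 12, 10)]
Optimal job order: [4, 5, 2, 3, 1]
Schedule:
  Job 4: M1 done at 3, M2 done at 12
  Job 5: M1 done at 9, M2 done at 19
  Job 2: M1 done at 18, M2 done at 28
  Job 3: M1 done at 27, M2 done at 40
  Job 1: M1 done at 39, M2 done at 50
Makespan = 50

50


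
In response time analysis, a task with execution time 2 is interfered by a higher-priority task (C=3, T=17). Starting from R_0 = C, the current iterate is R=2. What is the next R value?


R_next = C + ceil(R_prev / T_hp) * C_hp
ceil(2 / 17) = ceil(0.1176) = 1
Interference = 1 * 3 = 3
R_next = 2 + 3 = 5

5


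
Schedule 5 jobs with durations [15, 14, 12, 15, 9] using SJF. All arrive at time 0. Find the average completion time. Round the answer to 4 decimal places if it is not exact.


SJF order (ascending): [9, 12, 14, 15, 15]
Completion times:
  Job 1: burst=9, C=9
  Job 2: burst=12, C=21
  Job 3: burst=14, C=35
  Job 4: burst=15, C=50
  Job 5: burst=15, C=65
Average completion = 180/5 = 36.0

36.0


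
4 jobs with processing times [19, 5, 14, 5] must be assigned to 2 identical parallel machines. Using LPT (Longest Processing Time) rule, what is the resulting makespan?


Sort jobs in decreasing order (LPT): [19, 14, 5, 5]
Assign each job to the least loaded machine:
  Machine 1: jobs [19, 5], load = 24
  Machine 2: jobs [14, 5], load = 19
Makespan = max load = 24

24


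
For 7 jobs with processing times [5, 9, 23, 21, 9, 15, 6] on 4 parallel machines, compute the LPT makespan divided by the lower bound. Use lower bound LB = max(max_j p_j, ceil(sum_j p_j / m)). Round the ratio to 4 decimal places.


LPT order: [23, 21, 15, 9, 9, 6, 5]
Machine loads after assignment: [23, 21, 21, 23]
LPT makespan = 23
Lower bound = max(max_job, ceil(total/4)) = max(23, 22) = 23
Ratio = 23 / 23 = 1.0

1.0
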